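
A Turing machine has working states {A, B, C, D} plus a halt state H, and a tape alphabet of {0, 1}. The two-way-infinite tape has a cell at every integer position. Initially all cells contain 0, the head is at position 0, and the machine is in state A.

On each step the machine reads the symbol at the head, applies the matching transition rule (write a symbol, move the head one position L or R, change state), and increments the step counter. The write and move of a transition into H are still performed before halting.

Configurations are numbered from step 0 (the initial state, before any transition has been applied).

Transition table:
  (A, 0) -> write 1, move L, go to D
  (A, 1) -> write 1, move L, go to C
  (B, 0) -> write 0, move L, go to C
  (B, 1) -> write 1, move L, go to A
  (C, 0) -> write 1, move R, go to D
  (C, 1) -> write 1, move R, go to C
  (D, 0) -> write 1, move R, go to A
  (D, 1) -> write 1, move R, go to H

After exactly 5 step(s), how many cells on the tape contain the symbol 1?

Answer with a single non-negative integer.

Step 1: in state A at pos 0, read 0 -> (A,0)->write 1,move L,goto D. Now: state=D, head=-1, tape[-2..1]=0010 (head:  ^)
Step 2: in state D at pos -1, read 0 -> (D,0)->write 1,move R,goto A. Now: state=A, head=0, tape[-2..1]=0110 (head:   ^)
Step 3: in state A at pos 0, read 1 -> (A,1)->write 1,move L,goto C. Now: state=C, head=-1, tape[-2..1]=0110 (head:  ^)
Step 4: in state C at pos -1, read 1 -> (C,1)->write 1,move R,goto C. Now: state=C, head=0, tape[-2..1]=0110 (head:   ^)
Step 5: in state C at pos 0, read 1 -> (C,1)->write 1,move R,goto C. Now: state=C, head=1, tape[-2..2]=01100 (head:    ^)
Cells containing 1 after step 5: {-1, 0} -> 2 cell(s)

Answer: 2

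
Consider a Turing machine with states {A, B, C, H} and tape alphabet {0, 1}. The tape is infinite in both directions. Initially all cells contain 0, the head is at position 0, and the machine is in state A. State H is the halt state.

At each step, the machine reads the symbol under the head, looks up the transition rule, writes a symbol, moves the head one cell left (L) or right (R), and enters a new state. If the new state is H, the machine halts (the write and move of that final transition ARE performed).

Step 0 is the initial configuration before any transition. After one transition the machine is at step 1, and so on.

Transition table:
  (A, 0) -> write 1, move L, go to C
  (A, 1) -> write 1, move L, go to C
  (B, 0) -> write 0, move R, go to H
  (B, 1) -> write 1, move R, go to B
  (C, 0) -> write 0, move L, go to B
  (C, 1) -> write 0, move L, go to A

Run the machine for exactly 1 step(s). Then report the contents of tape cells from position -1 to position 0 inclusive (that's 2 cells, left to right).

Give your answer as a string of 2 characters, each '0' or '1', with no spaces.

Answer: 01

Derivation:
Step 1: in state A at pos 0, read 0 -> (A,0)->write 1,move L,goto C. Now: state=C, head=-1, tape[-2..1]=0010 (head:  ^)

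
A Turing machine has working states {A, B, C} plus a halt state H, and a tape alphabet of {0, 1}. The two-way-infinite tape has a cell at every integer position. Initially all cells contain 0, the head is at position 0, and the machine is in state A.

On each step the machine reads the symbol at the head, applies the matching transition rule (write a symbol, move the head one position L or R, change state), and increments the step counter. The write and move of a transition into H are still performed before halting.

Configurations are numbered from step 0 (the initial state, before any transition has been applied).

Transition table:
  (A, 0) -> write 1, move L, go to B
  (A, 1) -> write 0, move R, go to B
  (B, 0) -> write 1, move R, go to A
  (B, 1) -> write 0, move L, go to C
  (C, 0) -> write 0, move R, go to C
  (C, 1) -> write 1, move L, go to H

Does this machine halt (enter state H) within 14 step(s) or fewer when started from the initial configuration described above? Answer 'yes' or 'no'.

Step 1: in state A at pos 0, read 0 -> (A,0)->write 1,move L,goto B. Now: state=B, head=-1, tape[-2..1]=0010 (head:  ^)
Step 2: in state B at pos -1, read 0 -> (B,0)->write 1,move R,goto A. Now: state=A, head=0, tape[-2..1]=0110 (head:   ^)
Step 3: in state A at pos 0, read 1 -> (A,1)->write 0,move R,goto B. Now: state=B, head=1, tape[-2..2]=01000 (head:    ^)
Step 4: in state B at pos 1, read 0 -> (B,0)->write 1,move R,goto A. Now: state=A, head=2, tape[-2..3]=010100 (head:     ^)
Step 5: in state A at pos 2, read 0 -> (A,0)->write 1,move L,goto B. Now: state=B, head=1, tape[-2..3]=010110 (head:    ^)
Step 6: in state B at pos 1, read 1 -> (B,1)->write 0,move L,goto C. Now: state=C, head=0, tape[-2..3]=010010 (head:   ^)
Step 7: in state C at pos 0, read 0 -> (C,0)->write 0,move R,goto C. Now: state=C, head=1, tape[-2..3]=010010 (head:    ^)
Step 8: in state C at pos 1, read 0 -> (C,0)->write 0,move R,goto C. Now: state=C, head=2, tape[-2..3]=010010 (head:     ^)
Step 9: in state C at pos 2, read 1 -> (C,1)->write 1,move L,goto H. Now: state=H, head=1, tape[-2..3]=010010 (head:    ^)
State H reached at step 9; 9 <= 14 -> yes

Answer: yes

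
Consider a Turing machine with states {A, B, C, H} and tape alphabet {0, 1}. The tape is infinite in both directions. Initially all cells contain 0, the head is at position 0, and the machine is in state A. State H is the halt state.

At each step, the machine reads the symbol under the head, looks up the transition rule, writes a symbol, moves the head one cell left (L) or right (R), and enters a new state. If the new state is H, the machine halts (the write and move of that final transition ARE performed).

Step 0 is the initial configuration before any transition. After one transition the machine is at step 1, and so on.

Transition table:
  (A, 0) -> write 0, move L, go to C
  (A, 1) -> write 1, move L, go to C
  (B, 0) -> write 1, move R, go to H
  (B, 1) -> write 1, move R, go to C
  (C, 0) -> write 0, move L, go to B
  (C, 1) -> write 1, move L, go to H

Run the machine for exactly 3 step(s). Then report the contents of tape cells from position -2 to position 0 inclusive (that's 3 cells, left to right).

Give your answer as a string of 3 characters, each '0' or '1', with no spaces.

Answer: 100

Derivation:
Step 1: in state A at pos 0, read 0 -> (A,0)->write 0,move L,goto C. Now: state=C, head=-1, tape[-2..1]=0000 (head:  ^)
Step 2: in state C at pos -1, read 0 -> (C,0)->write 0,move L,goto B. Now: state=B, head=-2, tape[-3..1]=00000 (head:  ^)
Step 3: in state B at pos -2, read 0 -> (B,0)->write 1,move R,goto H. Now: state=H, head=-1, tape[-3..1]=01000 (head:   ^)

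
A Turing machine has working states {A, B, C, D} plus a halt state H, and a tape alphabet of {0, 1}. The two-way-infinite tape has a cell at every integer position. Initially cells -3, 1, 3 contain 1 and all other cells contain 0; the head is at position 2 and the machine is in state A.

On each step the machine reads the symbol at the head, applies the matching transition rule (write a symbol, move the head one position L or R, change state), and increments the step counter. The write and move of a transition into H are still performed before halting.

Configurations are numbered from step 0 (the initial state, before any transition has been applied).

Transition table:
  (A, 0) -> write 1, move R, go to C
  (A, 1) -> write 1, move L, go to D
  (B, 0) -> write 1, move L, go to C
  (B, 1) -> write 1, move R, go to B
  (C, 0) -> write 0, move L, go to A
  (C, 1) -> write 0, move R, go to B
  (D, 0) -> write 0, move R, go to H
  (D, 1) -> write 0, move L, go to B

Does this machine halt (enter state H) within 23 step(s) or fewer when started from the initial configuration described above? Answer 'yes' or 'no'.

Step 1: in state A at pos 2, read 0 -> (A,0)->write 1,move R,goto C. Now: state=C, head=3, tape[-4..4]=010001110 (head:        ^)
Step 2: in state C at pos 3, read 1 -> (C,1)->write 0,move R,goto B. Now: state=B, head=4, tape[-4..5]=0100011000 (head:         ^)
Step 3: in state B at pos 4, read 0 -> (B,0)->write 1,move L,goto C. Now: state=C, head=3, tape[-4..5]=0100011010 (head:        ^)
Step 4: in state C at pos 3, read 0 -> (C,0)->write 0,move L,goto A. Now: state=A, head=2, tape[-4..5]=0100011010 (head:       ^)
Step 5: in state A at pos 2, read 1 -> (A,1)->write 1,move L,goto D. Now: state=D, head=1, tape[-4..5]=0100011010 (head:      ^)
Step 6: in state D at pos 1, read 1 -> (D,1)->write 0,move L,goto B. Now: state=B, head=0, tape[-4..5]=0100001010 (head:     ^)
Step 7: in state B at pos 0, read 0 -> (B,0)->write 1,move L,goto C. Now: state=C, head=-1, tape[-4..5]=0100101010 (head:    ^)
Step 8: in state C at pos -1, read 0 -> (C,0)->write 0,move L,goto A. Now: state=A, head=-2, tape[-4..5]=0100101010 (head:   ^)
Step 9: in state A at pos -2, read 0 -> (A,0)->write 1,move R,goto C. Now: state=C, head=-1, tape[-4..5]=0110101010 (head:    ^)
Step 10: in state C at pos -1, read 0 -> (C,0)->write 0,move L,goto A. Now: state=A, head=-2, tape[-4..5]=0110101010 (head:   ^)
Step 11: in state A at pos -2, read 1 -> (A,1)->write 1,move L,goto D. Now: state=D, head=-3, tape[-4..5]=0110101010 (head:  ^)
Step 12: in state D at pos -3, read 1 -> (D,1)->write 0,move L,goto B. Now: state=B, head=-4, tape[-5..5]=00010101010 (head:  ^)
Step 13: in state B at pos -4, read 0 -> (B,0)->write 1,move L,goto C. Now: state=C, head=-5, tape[-6..5]=001010101010 (head:  ^)
Step 14: in state C at pos -5, read 0 -> (C,0)->write 0,move L,goto A. Now: state=A, head=-6, tape[-7..5]=0001010101010 (head:  ^)
Step 15: in state A at pos -6, read 0 -> (A,0)->write 1,move R,goto C. Now: state=C, head=-5, tape[-7..5]=0101010101010 (head:   ^)
Step 16: in state C at pos -5, read 0 -> (C,0)->write 0,move L,goto A. Now: state=A, head=-6, tape[-7..5]=0101010101010 (head:  ^)
Step 17: in state A at pos -6, read 1 -> (A,1)->write 1,move L,goto D. Now: state=D, head=-7, tape[-8..5]=00101010101010 (head:  ^)
Step 18: in state D at pos -7, read 0 -> (D,0)->write 0,move R,goto H. Now: state=H, head=-6, tape[-8..5]=00101010101010 (head:   ^)
State H reached at step 18; 18 <= 23 -> yes

Answer: yes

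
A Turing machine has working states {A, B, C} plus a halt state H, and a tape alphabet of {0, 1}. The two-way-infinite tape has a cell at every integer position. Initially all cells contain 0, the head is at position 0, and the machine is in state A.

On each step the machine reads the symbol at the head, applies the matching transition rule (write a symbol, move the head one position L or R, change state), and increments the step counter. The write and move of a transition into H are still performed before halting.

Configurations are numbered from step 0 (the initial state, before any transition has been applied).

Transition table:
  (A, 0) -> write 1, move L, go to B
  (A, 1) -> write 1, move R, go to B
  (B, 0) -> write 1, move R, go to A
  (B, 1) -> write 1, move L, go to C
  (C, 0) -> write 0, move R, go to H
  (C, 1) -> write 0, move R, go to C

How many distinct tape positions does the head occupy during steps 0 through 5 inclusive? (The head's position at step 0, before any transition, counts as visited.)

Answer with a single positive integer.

Answer: 4

Derivation:
Step 1: in state A at pos 0, read 0 -> (A,0)->write 1,move L,goto B. Now: state=B, head=-1, tape[-2..1]=0010 (head:  ^)
Step 2: in state B at pos -1, read 0 -> (B,0)->write 1,move R,goto A. Now: state=A, head=0, tape[-2..1]=0110 (head:   ^)
Step 3: in state A at pos 0, read 1 -> (A,1)->write 1,move R,goto B. Now: state=B, head=1, tape[-2..2]=01100 (head:    ^)
Step 4: in state B at pos 1, read 0 -> (B,0)->write 1,move R,goto A. Now: state=A, head=2, tape[-2..3]=011100 (head:     ^)
Step 5: in state A at pos 2, read 0 -> (A,0)->write 1,move L,goto B. Now: state=B, head=1, tape[-2..3]=011110 (head:    ^)
Head positions at steps 0..5: starting at 0, distinct positions visited = {-1, 0, 1, 2} -> 4 position(s)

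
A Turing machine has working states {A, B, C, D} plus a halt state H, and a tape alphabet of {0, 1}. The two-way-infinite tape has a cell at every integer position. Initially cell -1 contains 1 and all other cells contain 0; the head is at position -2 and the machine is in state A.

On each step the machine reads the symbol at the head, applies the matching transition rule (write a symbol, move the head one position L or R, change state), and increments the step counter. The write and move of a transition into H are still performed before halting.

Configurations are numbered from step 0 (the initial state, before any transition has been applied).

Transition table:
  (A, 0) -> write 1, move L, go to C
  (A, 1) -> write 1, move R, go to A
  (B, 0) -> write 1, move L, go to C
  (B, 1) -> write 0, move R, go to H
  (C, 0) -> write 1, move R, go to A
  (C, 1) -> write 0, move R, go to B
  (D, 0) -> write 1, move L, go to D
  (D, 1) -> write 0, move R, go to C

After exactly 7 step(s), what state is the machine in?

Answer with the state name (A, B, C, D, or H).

Answer: H

Derivation:
Step 1: in state A at pos -2, read 0 -> (A,0)->write 1,move L,goto C. Now: state=C, head=-3, tape[-4..0]=00110 (head:  ^)
Step 2: in state C at pos -3, read 0 -> (C,0)->write 1,move R,goto A. Now: state=A, head=-2, tape[-4..0]=01110 (head:   ^)
Step 3: in state A at pos -2, read 1 -> (A,1)->write 1,move R,goto A. Now: state=A, head=-1, tape[-4..0]=01110 (head:    ^)
Step 4: in state A at pos -1, read 1 -> (A,1)->write 1,move R,goto A. Now: state=A, head=0, tape[-4..1]=011100 (head:     ^)
Step 5: in state A at pos 0, read 0 -> (A,0)->write 1,move L,goto C. Now: state=C, head=-1, tape[-4..1]=011110 (head:    ^)
Step 6: in state C at pos -1, read 1 -> (C,1)->write 0,move R,goto B. Now: state=B, head=0, tape[-4..1]=011010 (head:     ^)
Step 7: in state B at pos 0, read 1 -> (B,1)->write 0,move R,goto H. Now: state=H, head=1, tape[-4..2]=0110000 (head:      ^)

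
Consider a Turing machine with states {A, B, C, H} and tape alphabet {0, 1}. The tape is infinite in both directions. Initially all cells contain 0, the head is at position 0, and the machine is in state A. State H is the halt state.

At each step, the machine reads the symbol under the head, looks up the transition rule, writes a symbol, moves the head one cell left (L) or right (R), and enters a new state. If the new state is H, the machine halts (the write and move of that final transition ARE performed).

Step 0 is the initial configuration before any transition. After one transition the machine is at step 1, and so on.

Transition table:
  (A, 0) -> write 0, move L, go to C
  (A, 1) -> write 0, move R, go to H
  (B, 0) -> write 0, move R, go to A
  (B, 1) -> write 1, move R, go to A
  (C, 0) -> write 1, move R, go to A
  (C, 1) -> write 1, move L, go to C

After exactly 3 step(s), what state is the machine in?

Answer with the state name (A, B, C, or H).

Step 1: in state A at pos 0, read 0 -> (A,0)->write 0,move L,goto C. Now: state=C, head=-1, tape[-2..1]=0000 (head:  ^)
Step 2: in state C at pos -1, read 0 -> (C,0)->write 1,move R,goto A. Now: state=A, head=0, tape[-2..1]=0100 (head:   ^)
Step 3: in state A at pos 0, read 0 -> (A,0)->write 0,move L,goto C. Now: state=C, head=-1, tape[-2..1]=0100 (head:  ^)

Answer: C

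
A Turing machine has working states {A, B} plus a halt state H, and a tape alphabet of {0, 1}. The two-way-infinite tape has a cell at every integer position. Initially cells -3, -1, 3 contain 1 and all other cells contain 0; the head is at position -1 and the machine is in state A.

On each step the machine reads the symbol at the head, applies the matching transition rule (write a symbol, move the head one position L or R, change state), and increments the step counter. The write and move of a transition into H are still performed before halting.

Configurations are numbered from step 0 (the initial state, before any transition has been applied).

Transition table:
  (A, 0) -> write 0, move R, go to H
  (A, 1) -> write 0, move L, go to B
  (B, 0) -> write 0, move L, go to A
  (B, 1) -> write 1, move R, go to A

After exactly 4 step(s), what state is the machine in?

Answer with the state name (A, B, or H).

Step 1: in state A at pos -1, read 1 -> (A,1)->write 0,move L,goto B. Now: state=B, head=-2, tape[-4..4]=010000010 (head:   ^)
Step 2: in state B at pos -2, read 0 -> (B,0)->write 0,move L,goto A. Now: state=A, head=-3, tape[-4..4]=010000010 (head:  ^)
Step 3: in state A at pos -3, read 1 -> (A,1)->write 0,move L,goto B. Now: state=B, head=-4, tape[-5..4]=0000000010 (head:  ^)
Step 4: in state B at pos -4, read 0 -> (B,0)->write 0,move L,goto A. Now: state=A, head=-5, tape[-6..4]=00000000010 (head:  ^)

Answer: A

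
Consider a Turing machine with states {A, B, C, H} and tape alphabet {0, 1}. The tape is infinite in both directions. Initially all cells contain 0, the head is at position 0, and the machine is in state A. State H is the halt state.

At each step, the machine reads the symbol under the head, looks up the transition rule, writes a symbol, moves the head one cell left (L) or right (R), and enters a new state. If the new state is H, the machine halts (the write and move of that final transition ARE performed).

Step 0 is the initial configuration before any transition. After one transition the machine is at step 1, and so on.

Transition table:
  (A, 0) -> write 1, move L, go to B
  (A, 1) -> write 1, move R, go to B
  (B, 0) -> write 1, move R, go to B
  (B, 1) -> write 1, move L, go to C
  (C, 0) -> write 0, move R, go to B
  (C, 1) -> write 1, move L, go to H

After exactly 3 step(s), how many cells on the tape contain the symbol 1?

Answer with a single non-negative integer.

Answer: 2

Derivation:
Step 1: in state A at pos 0, read 0 -> (A,0)->write 1,move L,goto B. Now: state=B, head=-1, tape[-2..1]=0010 (head:  ^)
Step 2: in state B at pos -1, read 0 -> (B,0)->write 1,move R,goto B. Now: state=B, head=0, tape[-2..1]=0110 (head:   ^)
Step 3: in state B at pos 0, read 1 -> (B,1)->write 1,move L,goto C. Now: state=C, head=-1, tape[-2..1]=0110 (head:  ^)
Cells containing 1 after step 3: {-1, 0} -> 2 cell(s)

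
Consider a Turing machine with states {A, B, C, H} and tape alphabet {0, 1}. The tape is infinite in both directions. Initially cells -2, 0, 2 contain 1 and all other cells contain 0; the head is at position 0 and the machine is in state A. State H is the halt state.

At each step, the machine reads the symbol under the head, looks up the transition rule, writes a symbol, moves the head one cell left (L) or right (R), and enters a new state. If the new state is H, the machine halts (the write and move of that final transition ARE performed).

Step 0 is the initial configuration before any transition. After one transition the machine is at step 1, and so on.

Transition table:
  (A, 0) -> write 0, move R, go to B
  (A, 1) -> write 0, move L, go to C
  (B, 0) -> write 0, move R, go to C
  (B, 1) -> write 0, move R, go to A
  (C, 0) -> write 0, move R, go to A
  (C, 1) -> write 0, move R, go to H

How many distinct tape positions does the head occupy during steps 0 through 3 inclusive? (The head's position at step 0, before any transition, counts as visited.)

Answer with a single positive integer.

Step 1: in state A at pos 0, read 1 -> (A,1)->write 0,move L,goto C. Now: state=C, head=-1, tape[-3..3]=0100010 (head:   ^)
Step 2: in state C at pos -1, read 0 -> (C,0)->write 0,move R,goto A. Now: state=A, head=0, tape[-3..3]=0100010 (head:    ^)
Step 3: in state A at pos 0, read 0 -> (A,0)->write 0,move R,goto B. Now: state=B, head=1, tape[-3..3]=0100010 (head:     ^)
Head positions at steps 0..3: starting at 0, distinct positions visited = {-1, 0, 1} -> 3 position(s)

Answer: 3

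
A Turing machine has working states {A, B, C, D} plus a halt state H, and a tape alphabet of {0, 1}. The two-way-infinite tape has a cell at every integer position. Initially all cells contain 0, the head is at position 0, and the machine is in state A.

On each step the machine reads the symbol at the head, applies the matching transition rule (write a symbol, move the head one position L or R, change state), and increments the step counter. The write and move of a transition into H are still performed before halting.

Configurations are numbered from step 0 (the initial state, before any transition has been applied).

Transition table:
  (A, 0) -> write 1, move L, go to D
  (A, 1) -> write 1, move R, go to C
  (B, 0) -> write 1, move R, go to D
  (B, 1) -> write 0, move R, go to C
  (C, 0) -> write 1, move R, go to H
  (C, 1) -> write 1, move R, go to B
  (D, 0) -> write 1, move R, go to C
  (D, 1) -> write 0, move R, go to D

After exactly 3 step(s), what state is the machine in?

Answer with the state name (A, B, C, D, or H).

Answer: B

Derivation:
Step 1: in state A at pos 0, read 0 -> (A,0)->write 1,move L,goto D. Now: state=D, head=-1, tape[-2..1]=0010 (head:  ^)
Step 2: in state D at pos -1, read 0 -> (D,0)->write 1,move R,goto C. Now: state=C, head=0, tape[-2..1]=0110 (head:   ^)
Step 3: in state C at pos 0, read 1 -> (C,1)->write 1,move R,goto B. Now: state=B, head=1, tape[-2..2]=01100 (head:    ^)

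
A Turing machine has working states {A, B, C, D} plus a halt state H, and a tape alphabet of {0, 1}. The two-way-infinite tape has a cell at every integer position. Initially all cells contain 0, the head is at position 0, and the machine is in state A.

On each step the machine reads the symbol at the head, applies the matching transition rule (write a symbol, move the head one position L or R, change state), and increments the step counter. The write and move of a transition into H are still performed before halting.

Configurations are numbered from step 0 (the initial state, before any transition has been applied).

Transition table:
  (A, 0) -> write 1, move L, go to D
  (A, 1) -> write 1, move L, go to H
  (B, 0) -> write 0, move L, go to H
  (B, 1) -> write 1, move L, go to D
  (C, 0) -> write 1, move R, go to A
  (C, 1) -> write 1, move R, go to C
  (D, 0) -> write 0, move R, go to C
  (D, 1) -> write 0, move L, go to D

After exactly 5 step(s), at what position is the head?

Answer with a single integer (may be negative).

Answer: 1

Derivation:
Step 1: in state A at pos 0, read 0 -> (A,0)->write 1,move L,goto D. Now: state=D, head=-1, tape[-2..1]=0010 (head:  ^)
Step 2: in state D at pos -1, read 0 -> (D,0)->write 0,move R,goto C. Now: state=C, head=0, tape[-2..1]=0010 (head:   ^)
Step 3: in state C at pos 0, read 1 -> (C,1)->write 1,move R,goto C. Now: state=C, head=1, tape[-2..2]=00100 (head:    ^)
Step 4: in state C at pos 1, read 0 -> (C,0)->write 1,move R,goto A. Now: state=A, head=2, tape[-2..3]=001100 (head:     ^)
Step 5: in state A at pos 2, read 0 -> (A,0)->write 1,move L,goto D. Now: state=D, head=1, tape[-2..3]=001110 (head:    ^)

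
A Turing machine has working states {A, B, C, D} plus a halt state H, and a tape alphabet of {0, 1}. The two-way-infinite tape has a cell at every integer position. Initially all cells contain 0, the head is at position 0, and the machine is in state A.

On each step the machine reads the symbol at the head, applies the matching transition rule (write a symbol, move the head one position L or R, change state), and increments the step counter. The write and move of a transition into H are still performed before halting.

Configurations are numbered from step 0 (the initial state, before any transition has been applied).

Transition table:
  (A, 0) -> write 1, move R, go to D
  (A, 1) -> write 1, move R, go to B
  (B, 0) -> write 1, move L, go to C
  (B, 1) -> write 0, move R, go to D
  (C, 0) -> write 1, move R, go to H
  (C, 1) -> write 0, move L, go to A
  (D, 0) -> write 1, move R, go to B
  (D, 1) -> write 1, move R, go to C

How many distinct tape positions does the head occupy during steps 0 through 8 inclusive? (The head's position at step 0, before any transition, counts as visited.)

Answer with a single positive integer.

Answer: 4

Derivation:
Step 1: in state A at pos 0, read 0 -> (A,0)->write 1,move R,goto D. Now: state=D, head=1, tape[-1..2]=0100 (head:   ^)
Step 2: in state D at pos 1, read 0 -> (D,0)->write 1,move R,goto B. Now: state=B, head=2, tape[-1..3]=01100 (head:    ^)
Step 3: in state B at pos 2, read 0 -> (B,0)->write 1,move L,goto C. Now: state=C, head=1, tape[-1..3]=01110 (head:   ^)
Step 4: in state C at pos 1, read 1 -> (C,1)->write 0,move L,goto A. Now: state=A, head=0, tape[-1..3]=01010 (head:  ^)
Step 5: in state A at pos 0, read 1 -> (A,1)->write 1,move R,goto B. Now: state=B, head=1, tape[-1..3]=01010 (head:   ^)
Step 6: in state B at pos 1, read 0 -> (B,0)->write 1,move L,goto C. Now: state=C, head=0, tape[-1..3]=01110 (head:  ^)
Step 7: in state C at pos 0, read 1 -> (C,1)->write 0,move L,goto A. Now: state=A, head=-1, tape[-2..3]=000110 (head:  ^)
Step 8: in state A at pos -1, read 0 -> (A,0)->write 1,move R,goto D. Now: state=D, head=0, tape[-2..3]=010110 (head:   ^)
Head positions at steps 0..8: starting at 0, distinct positions visited = {-1, 0, 1, 2} -> 4 position(s)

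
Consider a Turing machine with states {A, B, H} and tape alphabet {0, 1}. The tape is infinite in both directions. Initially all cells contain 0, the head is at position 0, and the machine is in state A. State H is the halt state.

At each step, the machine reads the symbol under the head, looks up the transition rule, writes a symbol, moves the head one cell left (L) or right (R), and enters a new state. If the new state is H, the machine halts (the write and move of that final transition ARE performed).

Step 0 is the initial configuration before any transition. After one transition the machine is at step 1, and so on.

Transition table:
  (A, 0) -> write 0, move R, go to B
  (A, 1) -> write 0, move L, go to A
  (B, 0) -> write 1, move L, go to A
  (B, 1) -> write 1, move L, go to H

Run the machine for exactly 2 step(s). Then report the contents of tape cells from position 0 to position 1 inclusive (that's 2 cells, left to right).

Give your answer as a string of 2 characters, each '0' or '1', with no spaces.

Step 1: in state A at pos 0, read 0 -> (A,0)->write 0,move R,goto B. Now: state=B, head=1, tape[-1..2]=0000 (head:   ^)
Step 2: in state B at pos 1, read 0 -> (B,0)->write 1,move L,goto A. Now: state=A, head=0, tape[-1..2]=0010 (head:  ^)

Answer: 01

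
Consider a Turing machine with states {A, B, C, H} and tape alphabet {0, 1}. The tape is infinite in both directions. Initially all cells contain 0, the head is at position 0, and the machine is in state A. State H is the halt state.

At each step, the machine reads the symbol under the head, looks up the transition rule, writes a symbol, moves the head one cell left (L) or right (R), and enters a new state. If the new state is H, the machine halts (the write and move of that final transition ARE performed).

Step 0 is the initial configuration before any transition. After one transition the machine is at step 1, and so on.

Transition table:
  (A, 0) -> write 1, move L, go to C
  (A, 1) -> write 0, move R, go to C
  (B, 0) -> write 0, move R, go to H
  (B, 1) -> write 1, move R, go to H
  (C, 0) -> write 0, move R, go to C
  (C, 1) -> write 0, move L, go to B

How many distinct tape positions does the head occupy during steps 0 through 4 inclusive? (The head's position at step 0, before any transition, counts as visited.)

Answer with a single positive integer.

Step 1: in state A at pos 0, read 0 -> (A,0)->write 1,move L,goto C. Now: state=C, head=-1, tape[-2..1]=0010 (head:  ^)
Step 2: in state C at pos -1, read 0 -> (C,0)->write 0,move R,goto C. Now: state=C, head=0, tape[-2..1]=0010 (head:   ^)
Step 3: in state C at pos 0, read 1 -> (C,1)->write 0,move L,goto B. Now: state=B, head=-1, tape[-2..1]=0000 (head:  ^)
Step 4: in state B at pos -1, read 0 -> (B,0)->write 0,move R,goto H. Now: state=H, head=0, tape[-2..1]=0000 (head:   ^)
Head positions at steps 0..4: starting at 0, distinct positions visited = {-1, 0} -> 2 position(s)

Answer: 2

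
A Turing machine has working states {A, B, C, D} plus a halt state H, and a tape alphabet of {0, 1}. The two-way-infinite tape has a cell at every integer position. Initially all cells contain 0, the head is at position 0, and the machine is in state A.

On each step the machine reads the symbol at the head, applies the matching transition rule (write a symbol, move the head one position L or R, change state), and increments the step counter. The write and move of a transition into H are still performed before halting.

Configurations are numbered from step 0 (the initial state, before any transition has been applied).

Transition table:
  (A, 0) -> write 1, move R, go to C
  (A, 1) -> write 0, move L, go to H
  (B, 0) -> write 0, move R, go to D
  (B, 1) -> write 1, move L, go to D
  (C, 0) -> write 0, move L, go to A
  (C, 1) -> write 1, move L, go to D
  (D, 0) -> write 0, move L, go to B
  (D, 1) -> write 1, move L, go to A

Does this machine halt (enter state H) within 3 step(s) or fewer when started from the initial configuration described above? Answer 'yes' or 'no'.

Step 1: in state A at pos 0, read 0 -> (A,0)->write 1,move R,goto C. Now: state=C, head=1, tape[-1..2]=0100 (head:   ^)
Step 2: in state C at pos 1, read 0 -> (C,0)->write 0,move L,goto A. Now: state=A, head=0, tape[-1..2]=0100 (head:  ^)
Step 3: in state A at pos 0, read 1 -> (A,1)->write 0,move L,goto H. Now: state=H, head=-1, tape[-2..2]=00000 (head:  ^)
State H reached at step 3; 3 <= 3 -> yes

Answer: yes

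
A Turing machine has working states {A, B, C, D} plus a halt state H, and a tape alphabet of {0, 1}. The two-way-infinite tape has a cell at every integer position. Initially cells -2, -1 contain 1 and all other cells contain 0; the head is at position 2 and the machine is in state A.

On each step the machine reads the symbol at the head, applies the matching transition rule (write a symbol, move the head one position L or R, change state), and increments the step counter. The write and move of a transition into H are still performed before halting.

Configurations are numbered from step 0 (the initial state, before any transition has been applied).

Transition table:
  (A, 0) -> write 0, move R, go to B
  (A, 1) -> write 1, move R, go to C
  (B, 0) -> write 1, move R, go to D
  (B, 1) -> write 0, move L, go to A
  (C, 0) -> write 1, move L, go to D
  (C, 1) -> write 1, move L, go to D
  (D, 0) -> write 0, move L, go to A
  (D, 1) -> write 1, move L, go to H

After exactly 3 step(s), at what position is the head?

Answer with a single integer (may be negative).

Answer: 3

Derivation:
Step 1: in state A at pos 2, read 0 -> (A,0)->write 0,move R,goto B. Now: state=B, head=3, tape[-3..4]=01100000 (head:       ^)
Step 2: in state B at pos 3, read 0 -> (B,0)->write 1,move R,goto D. Now: state=D, head=4, tape[-3..5]=011000100 (head:        ^)
Step 3: in state D at pos 4, read 0 -> (D,0)->write 0,move L,goto A. Now: state=A, head=3, tape[-3..5]=011000100 (head:       ^)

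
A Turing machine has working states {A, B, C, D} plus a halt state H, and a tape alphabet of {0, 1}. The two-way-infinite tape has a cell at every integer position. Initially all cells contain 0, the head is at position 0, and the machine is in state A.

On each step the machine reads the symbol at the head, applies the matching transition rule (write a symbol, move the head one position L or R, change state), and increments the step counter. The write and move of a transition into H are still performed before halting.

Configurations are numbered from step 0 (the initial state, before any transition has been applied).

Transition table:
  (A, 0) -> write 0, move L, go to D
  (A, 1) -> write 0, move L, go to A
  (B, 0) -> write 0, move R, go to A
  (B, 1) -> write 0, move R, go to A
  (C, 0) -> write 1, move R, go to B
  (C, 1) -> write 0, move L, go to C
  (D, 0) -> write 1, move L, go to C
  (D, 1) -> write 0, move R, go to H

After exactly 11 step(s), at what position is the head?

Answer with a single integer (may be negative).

Step 1: in state A at pos 0, read 0 -> (A,0)->write 0,move L,goto D. Now: state=D, head=-1, tape[-2..1]=0000 (head:  ^)
Step 2: in state D at pos -1, read 0 -> (D,0)->write 1,move L,goto C. Now: state=C, head=-2, tape[-3..1]=00100 (head:  ^)
Step 3: in state C at pos -2, read 0 -> (C,0)->write 1,move R,goto B. Now: state=B, head=-1, tape[-3..1]=01100 (head:   ^)
Step 4: in state B at pos -1, read 1 -> (B,1)->write 0,move R,goto A. Now: state=A, head=0, tape[-3..1]=01000 (head:    ^)
Step 5: in state A at pos 0, read 0 -> (A,0)->write 0,move L,goto D. Now: state=D, head=-1, tape[-3..1]=01000 (head:   ^)
Step 6: in state D at pos -1, read 0 -> (D,0)->write 1,move L,goto C. Now: state=C, head=-2, tape[-3..1]=01100 (head:  ^)
Step 7: in state C at pos -2, read 1 -> (C,1)->write 0,move L,goto C. Now: state=C, head=-3, tape[-4..1]=000100 (head:  ^)
Step 8: in state C at pos -3, read 0 -> (C,0)->write 1,move R,goto B. Now: state=B, head=-2, tape[-4..1]=010100 (head:   ^)
Step 9: in state B at pos -2, read 0 -> (B,0)->write 0,move R,goto A. Now: state=A, head=-1, tape[-4..1]=010100 (head:    ^)
Step 10: in state A at pos -1, read 1 -> (A,1)->write 0,move L,goto A. Now: state=A, head=-2, tape[-4..1]=010000 (head:   ^)
Step 11: in state A at pos -2, read 0 -> (A,0)->write 0,move L,goto D. Now: state=D, head=-3, tape[-4..1]=010000 (head:  ^)

Answer: -3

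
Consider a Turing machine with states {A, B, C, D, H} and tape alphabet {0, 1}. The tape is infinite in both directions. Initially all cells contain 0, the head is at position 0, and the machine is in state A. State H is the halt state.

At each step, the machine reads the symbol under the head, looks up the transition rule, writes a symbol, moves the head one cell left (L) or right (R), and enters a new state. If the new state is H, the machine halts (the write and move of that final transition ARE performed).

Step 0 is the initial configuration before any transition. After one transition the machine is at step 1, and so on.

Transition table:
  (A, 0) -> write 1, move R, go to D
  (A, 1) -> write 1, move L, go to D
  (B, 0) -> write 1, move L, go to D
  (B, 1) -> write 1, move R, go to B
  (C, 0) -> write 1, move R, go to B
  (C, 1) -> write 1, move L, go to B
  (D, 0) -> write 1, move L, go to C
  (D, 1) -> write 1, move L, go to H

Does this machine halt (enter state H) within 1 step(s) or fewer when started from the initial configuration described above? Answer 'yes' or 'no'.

Step 1: in state A at pos 0, read 0 -> (A,0)->write 1,move R,goto D. Now: state=D, head=1, tape[-1..2]=0100 (head:   ^)
After 1 step(s): state = D (not H) -> not halted within 1 -> no

Answer: no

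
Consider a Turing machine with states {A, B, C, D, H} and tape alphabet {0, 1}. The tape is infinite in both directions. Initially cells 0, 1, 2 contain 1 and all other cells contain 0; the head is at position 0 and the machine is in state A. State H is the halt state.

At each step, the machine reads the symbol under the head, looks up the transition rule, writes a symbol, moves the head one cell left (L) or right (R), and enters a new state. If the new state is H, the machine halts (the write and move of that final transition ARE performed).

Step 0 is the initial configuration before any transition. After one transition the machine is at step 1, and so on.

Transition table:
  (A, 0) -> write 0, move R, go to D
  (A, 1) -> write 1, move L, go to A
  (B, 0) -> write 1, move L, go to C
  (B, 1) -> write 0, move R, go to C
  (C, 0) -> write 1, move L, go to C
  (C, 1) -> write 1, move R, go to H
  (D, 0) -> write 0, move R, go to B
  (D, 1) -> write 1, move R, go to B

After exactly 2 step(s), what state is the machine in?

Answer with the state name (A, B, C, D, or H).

Step 1: in state A at pos 0, read 1 -> (A,1)->write 1,move L,goto A. Now: state=A, head=-1, tape[-2..3]=001110 (head:  ^)
Step 2: in state A at pos -1, read 0 -> (A,0)->write 0,move R,goto D. Now: state=D, head=0, tape[-2..3]=001110 (head:   ^)

Answer: D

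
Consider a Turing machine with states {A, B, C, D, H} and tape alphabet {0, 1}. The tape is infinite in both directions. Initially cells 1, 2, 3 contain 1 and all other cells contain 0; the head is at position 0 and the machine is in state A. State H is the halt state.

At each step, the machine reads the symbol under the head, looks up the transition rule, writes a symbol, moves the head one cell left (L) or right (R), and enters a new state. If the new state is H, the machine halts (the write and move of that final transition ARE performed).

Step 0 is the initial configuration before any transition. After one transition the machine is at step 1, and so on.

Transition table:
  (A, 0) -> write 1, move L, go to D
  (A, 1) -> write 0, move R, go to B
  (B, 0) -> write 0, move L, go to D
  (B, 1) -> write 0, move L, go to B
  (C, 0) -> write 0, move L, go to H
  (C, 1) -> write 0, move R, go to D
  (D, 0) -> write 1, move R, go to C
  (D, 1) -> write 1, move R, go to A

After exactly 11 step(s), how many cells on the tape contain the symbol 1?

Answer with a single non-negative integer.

Answer: 2

Derivation:
Step 1: in state A at pos 0, read 0 -> (A,0)->write 1,move L,goto D. Now: state=D, head=-1, tape[-2..4]=0011110 (head:  ^)
Step 2: in state D at pos -1, read 0 -> (D,0)->write 1,move R,goto C. Now: state=C, head=0, tape[-2..4]=0111110 (head:   ^)
Step 3: in state C at pos 0, read 1 -> (C,1)->write 0,move R,goto D. Now: state=D, head=1, tape[-2..4]=0101110 (head:    ^)
Step 4: in state D at pos 1, read 1 -> (D,1)->write 1,move R,goto A. Now: state=A, head=2, tape[-2..4]=0101110 (head:     ^)
Step 5: in state A at pos 2, read 1 -> (A,1)->write 0,move R,goto B. Now: state=B, head=3, tape[-2..4]=0101010 (head:      ^)
Step 6: in state B at pos 3, read 1 -> (B,1)->write 0,move L,goto B. Now: state=B, head=2, tape[-2..4]=0101000 (head:     ^)
Step 7: in state B at pos 2, read 0 -> (B,0)->write 0,move L,goto D. Now: state=D, head=1, tape[-2..4]=0101000 (head:    ^)
Step 8: in state D at pos 1, read 1 -> (D,1)->write 1,move R,goto A. Now: state=A, head=2, tape[-2..4]=0101000 (head:     ^)
Step 9: in state A at pos 2, read 0 -> (A,0)->write 1,move L,goto D. Now: state=D, head=1, tape[-2..4]=0101100 (head:    ^)
Step 10: in state D at pos 1, read 1 -> (D,1)->write 1,move R,goto A. Now: state=A, head=2, tape[-2..4]=0101100 (head:     ^)
Step 11: in state A at pos 2, read 1 -> (A,1)->write 0,move R,goto B. Now: state=B, head=3, tape[-2..4]=0101000 (head:      ^)
Cells containing 1 after step 11: {-1, 1} -> 2 cell(s)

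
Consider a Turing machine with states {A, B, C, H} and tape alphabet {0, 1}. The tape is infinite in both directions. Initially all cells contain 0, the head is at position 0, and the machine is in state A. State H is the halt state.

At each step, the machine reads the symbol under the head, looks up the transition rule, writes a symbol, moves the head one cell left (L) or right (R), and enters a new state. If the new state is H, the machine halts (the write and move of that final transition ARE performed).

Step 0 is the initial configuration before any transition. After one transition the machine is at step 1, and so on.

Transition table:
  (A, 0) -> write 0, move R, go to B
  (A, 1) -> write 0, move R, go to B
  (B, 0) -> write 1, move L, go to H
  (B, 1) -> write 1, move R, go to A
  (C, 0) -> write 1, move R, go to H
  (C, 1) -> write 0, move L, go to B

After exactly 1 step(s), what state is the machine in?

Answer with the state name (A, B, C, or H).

Answer: B

Derivation:
Step 1: in state A at pos 0, read 0 -> (A,0)->write 0,move R,goto B. Now: state=B, head=1, tape[-1..2]=0000 (head:   ^)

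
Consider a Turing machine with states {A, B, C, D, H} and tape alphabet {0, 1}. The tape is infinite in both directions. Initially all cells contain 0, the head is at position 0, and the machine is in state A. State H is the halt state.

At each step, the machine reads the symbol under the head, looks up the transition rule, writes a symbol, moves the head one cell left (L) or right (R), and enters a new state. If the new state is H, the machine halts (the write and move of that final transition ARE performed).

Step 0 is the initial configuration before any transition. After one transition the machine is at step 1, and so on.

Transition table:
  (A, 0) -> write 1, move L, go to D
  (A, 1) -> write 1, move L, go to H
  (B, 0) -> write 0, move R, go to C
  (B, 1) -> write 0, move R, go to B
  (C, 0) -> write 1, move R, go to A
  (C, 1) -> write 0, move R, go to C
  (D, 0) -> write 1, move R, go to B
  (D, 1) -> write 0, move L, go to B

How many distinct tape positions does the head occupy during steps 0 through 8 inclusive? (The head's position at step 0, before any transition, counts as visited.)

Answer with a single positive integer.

Answer: 5

Derivation:
Step 1: in state A at pos 0, read 0 -> (A,0)->write 1,move L,goto D. Now: state=D, head=-1, tape[-2..1]=0010 (head:  ^)
Step 2: in state D at pos -1, read 0 -> (D,0)->write 1,move R,goto B. Now: state=B, head=0, tape[-2..1]=0110 (head:   ^)
Step 3: in state B at pos 0, read 1 -> (B,1)->write 0,move R,goto B. Now: state=B, head=1, tape[-2..2]=01000 (head:    ^)
Step 4: in state B at pos 1, read 0 -> (B,0)->write 0,move R,goto C. Now: state=C, head=2, tape[-2..3]=010000 (head:     ^)
Step 5: in state C at pos 2, read 0 -> (C,0)->write 1,move R,goto A. Now: state=A, head=3, tape[-2..4]=0100100 (head:      ^)
Step 6: in state A at pos 3, read 0 -> (A,0)->write 1,move L,goto D. Now: state=D, head=2, tape[-2..4]=0100110 (head:     ^)
Step 7: in state D at pos 2, read 1 -> (D,1)->write 0,move L,goto B. Now: state=B, head=1, tape[-2..4]=0100010 (head:    ^)
Step 8: in state B at pos 1, read 0 -> (B,0)->write 0,move R,goto C. Now: state=C, head=2, tape[-2..4]=0100010 (head:     ^)
Head positions at steps 0..8: starting at 0, distinct positions visited = {-1, 0, 1, 2, 3} -> 5 position(s)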